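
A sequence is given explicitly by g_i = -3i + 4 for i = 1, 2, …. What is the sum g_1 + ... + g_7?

-56

Over i = 1..7: Σi = 28.
Total = (-3)·28 + (4)·7 = -56.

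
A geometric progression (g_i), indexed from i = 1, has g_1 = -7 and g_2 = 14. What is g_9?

-1792

Common ratio r = -2.
g_i = (-7)·(-2)^(i-1).
g_9 = (-7)·(-2)^8 = -1792.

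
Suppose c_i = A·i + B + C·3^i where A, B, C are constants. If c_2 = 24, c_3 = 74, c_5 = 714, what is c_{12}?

1594280

The three given values yield: 2A + B + 9C = 24; 3A + B + 27C = 74; 5A + B + 243C = 714.
Subtracting the first from the second: A + 18C = 50.
Subtracting the second from the third: 2A + 216C = 640.
Solving: C = 3, A = -4, then B = 5.
So c_i = -4·i + 5 + 3·3^i; at i=12 this is 1594280.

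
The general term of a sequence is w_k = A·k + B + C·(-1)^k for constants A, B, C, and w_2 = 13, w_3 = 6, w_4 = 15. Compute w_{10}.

21

At k = 2, 3, 4: 2A + B + C = 13; 3A + B - C = 6; 4A + B + C = 15.
Subtracting the first from the second: A - 2C = -7.
Subtracting the second from the third: A + 2C = 9.
Solving: C = 4, A = 1, then B = 7.
So w_k = 1·k + 7 + 4·(-1)^k; at k=10 this is 21.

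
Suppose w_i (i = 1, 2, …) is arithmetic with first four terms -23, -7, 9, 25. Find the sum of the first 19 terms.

2299

Common difference d = 16.
w_i = -23 + (i - 1)·16.
w_{19} = 265; S = 19·(-23 + 265)/2 = 2299.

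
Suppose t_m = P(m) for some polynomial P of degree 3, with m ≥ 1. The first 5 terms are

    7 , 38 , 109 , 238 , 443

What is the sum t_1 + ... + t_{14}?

35497

1st diffs: 31, 71, 129, 205.
2nd diffs: 40, 58, 76.
3rd diffs: 18, 18 (constant).
Newton forward-difference form: t_m = 7 + 31·C(m-1,1) + 40·C(m-1,2) + 18·C(m-1,3).
Continuing: …, 742, 1153, 1694, 2383, …, t_{14} = 8678.
Summing m = 1..14 (14 terms) gives 35497.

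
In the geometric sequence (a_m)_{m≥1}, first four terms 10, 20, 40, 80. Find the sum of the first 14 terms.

Common ratio r = 2.
a_m = 10·2^(m-1).
S = 10·(2^14 - 1)/(2 - 1) = 10·(16384 - 1)/(1) = 163830.

163830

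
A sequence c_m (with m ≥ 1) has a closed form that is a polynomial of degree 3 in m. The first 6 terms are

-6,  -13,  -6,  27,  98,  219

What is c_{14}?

4427

1st diffs: -7, 7, 33, 71, 121.
2nd diffs: 14, 26, 38, 50.
3rd diffs: 12, 12, 12 (constant).
So c_m = 2m^3 - 5m^2 - 6m + 3.
Evaluating at m = 14 gives c_{14} = 4427.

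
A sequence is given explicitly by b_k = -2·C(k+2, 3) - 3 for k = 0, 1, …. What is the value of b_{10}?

-443

C(12, 3) = 220, so b_{10} = -443.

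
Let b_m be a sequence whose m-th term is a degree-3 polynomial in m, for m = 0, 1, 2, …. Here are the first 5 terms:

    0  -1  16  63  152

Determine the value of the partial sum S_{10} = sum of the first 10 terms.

4635

1st diffs: -1, 17, 47, 89.
2nd diffs: 18, 30, 42.
3rd diffs: 12, 12 (constant).
So b_m = 2m^3 + 3m^2 - 6m.
Continuing: …, 295, 504, 791, 1168, …, b_9 = 1647.
Summing m = 0..9 (10 terms) gives 4635.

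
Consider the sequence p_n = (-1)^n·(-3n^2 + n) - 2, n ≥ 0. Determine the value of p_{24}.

-1706

(-1)^24 = 1; -3n^2 + n at n=24 is -1704; so p_{24} = -1706.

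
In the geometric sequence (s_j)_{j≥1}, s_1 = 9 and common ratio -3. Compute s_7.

6561

s_j = 9·(-3)^(j-1).
s_7 = 9·(-3)^6 = 6561.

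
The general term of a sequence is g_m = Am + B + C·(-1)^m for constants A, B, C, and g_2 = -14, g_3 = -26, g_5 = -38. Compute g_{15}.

Write the equations: 2A + B + C = -14; 3A + B - C = -26; 5A + B - C = -38.
Subtracting the first from the second: A - 2C = -12.
Subtracting the second from the third: 2A = -12.
Solving: C = 3, A = -6, then B = -5.
Hence g_{15} = -6·15 + (-5) + 3·(-1) = -98.

-98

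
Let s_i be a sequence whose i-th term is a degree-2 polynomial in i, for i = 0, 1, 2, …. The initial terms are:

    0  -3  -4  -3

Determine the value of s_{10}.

1st diffs: -3, -1, 1.
2nd diffs: 2, 2 (constant).
So s_i = i^2 - 4i.
Evaluating at i = 10 gives s_{10} = 60.

60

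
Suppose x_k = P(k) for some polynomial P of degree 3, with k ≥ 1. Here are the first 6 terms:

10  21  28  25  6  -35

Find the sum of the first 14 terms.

-6321

1st diffs: 11, 7, -3, -19, -41.
2nd diffs: -4, -10, -16, -22.
3rd diffs: -6, -6, -6 (constant).
Newton forward-difference form: x_k = 10 + 11·C(k-1,1) + (-4)·C(k-1,2) + (-6)·C(k-1,3).
Continuing: …, -104, -207, -350, -539, …, x_{14} = -1875.
Summing k = 1..14 (14 terms) gives -6321.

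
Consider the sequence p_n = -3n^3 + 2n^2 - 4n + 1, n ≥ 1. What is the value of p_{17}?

-14228

p_{17} = -3·17^3 + 2·17^2 - 4·17 + 1 = -14228.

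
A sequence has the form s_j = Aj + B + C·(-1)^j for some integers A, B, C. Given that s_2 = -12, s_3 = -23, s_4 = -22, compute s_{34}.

-172

The three given values yield: 2A + B + C = -12; 3A + B - C = -23; 4A + B + C = -22.
Subtracting the first from the second: A - 2C = -11.
Subtracting the second from the third: A + 2C = 1.
Solving: C = 3, A = -5, then B = -5.
Hence s_{34} = -5·34 + (-5) + 3·1 = -172.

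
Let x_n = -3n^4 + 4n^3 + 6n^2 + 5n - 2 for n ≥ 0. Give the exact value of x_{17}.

x_{17} = -3·17^4 + 4·17^3 + 6·17^2 + 5·17 - 2 = -229094.

-229094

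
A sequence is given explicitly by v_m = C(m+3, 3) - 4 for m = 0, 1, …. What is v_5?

52

C(8, 3) = 56, so v_5 = 52.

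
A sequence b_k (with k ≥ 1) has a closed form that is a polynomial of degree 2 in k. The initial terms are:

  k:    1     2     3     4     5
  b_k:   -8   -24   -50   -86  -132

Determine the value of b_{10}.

1st diffs: -16, -26, -36, -46.
2nd diffs: -10, -10, -10 (constant).
Newton forward-difference form: b_k = -8 + (-16)·C(k-1,1) + (-10)·C(k-1,2).
At k = 10: k-1 = 9, so b_{10} = -8 - 144 - 360 = -512.

-512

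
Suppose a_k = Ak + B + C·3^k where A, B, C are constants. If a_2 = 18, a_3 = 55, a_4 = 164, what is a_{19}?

2324522951

Plug in k = 2, 3, 4: 2A + B + 9C = 18; 3A + B + 27C = 55; 4A + B + 81C = 164.
Subtracting the first from the second: A + 18C = 37.
Subtracting the second from the third: A + 54C = 109.
Solving: C = 2, A = 1, then B = -2.
Hence a_{19} = 1·19 + (-2) + 2·1162261467 = 2324522951.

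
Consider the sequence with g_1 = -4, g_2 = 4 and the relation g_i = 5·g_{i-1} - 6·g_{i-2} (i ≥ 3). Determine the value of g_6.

2404

Compute successive terms:
g_3 = 44; g_4 = 196; g_5 = 716; g_6 = 2404.
(Characteristic roots are 3 and 2.)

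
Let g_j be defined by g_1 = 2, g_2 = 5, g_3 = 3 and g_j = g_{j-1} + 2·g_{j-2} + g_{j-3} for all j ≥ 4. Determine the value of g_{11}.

2679

Step forward from the initial values:
g_4 = 15  g_5 = 26  g_6 = 59  g_7 = 126  g_8 = 270  g_9 = 581  g_{10} = 1247  g_{11} = 2679.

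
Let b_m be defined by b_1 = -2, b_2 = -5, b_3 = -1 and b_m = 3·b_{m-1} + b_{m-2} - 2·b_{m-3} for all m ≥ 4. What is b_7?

Iterate the recurrence:
b_4 = -4; b_5 = -3; b_6 = -11; b_7 = -28.

-28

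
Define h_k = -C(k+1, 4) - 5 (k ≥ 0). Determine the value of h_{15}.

-1825

C(16, 4) = 1820, so h_{15} = -1825.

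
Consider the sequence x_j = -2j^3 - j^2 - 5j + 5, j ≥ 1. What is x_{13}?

-4623

x_{13} = -2·13^3 - 1·13^2 - 5·13 + 5 = -4623.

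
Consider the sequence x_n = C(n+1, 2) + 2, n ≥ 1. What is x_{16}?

C(17, 2) = 136, so x_{16} = 138.

138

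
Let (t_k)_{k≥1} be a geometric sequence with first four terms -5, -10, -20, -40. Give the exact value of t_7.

-320

Common ratio r = 2.
t_k = (-5)·2^(k-1).
t_7 = (-5)·2^6 = -320.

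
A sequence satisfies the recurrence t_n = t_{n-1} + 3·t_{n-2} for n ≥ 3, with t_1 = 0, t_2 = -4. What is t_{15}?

Compute successive terms:
t_3 = -4, t_4 = -16, t_5 = -28, …, t_{12} = -10732, t_{13} = -24640, t_{14} = -56836, t_{15} = -130756.

-130756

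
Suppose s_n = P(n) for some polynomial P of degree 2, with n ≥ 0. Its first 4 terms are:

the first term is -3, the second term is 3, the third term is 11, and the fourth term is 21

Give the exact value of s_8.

101

1st diffs: 6, 8, 10.
2nd diffs: 2, 2 (constant).
Newton forward-difference form: s_n = -3 + 6·C(n,1) + 2·C(n,2).
At n = 8: n = 8, so s_8 = -3 + 48 + 56 = 101.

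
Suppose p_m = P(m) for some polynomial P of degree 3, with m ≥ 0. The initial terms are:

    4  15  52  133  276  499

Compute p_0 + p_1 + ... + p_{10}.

10879

1st diffs: 11, 37, 81, 143, 223.
2nd diffs: 26, 44, 62, 80.
3rd diffs: 18, 18, 18 (constant).
Newton forward-difference form: p_m = 4 + 11·C(m,1) + 26·C(m,2) + 18·C(m,3).
Continuing: …, 820, 1257, 1828, 2551, …, p_{10} = 3444.
Summing m = 0..10 (11 terms) gives 10879.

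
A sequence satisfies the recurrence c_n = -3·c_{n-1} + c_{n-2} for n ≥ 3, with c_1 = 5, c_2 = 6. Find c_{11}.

-192172

Compute successive terms:
c_3 = -13  c_4 = 45  c_5 = -148  c_6 = 489  c_7 = -1615  c_8 = 5334  c_9 = -17617  c_{10} = 58185  c_{11} = -192172.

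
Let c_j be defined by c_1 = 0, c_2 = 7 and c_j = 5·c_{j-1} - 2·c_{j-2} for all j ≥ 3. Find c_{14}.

Applying the relation repeatedly:
c_3 = 35  c_4 = 161  c_5 = 735  …  c_{11} = 6622175  c_{12} = 30207401  c_{13} = 137792655  c_{14} = 628548473.

628548473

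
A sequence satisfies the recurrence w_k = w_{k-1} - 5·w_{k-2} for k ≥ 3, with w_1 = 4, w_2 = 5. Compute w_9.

-1415

Compute successive terms:
w_3 = -15  w_4 = -40  w_5 = 35  w_6 = 235  w_7 = 60  w_8 = -1115  w_9 = -1415.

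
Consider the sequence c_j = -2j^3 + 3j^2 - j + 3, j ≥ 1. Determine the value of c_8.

c_8 = -2·8^3 + 3·8^2 - 1·8 + 3 = -837.

-837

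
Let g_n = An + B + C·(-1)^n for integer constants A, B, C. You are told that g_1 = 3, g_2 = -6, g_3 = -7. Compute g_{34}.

The three given values yield: A + B - C = 3; 2A + B + C = -6; 3A + B - C = -7.
Subtracting the first from the second: A + 2C = -9.
Subtracting the second from the third: A - 2C = -1.
Solving: C = -2, A = -5, then B = 6.
So g_n = -5·n + 6 + (-2)·(-1)^n; at n=34 this is -166.

-166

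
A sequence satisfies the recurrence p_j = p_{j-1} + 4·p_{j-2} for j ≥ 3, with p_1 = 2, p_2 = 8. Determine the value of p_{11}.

Step forward from the initial values:
p_3 = 16, p_4 = 48, p_5 = 112, p_6 = 304, p_7 = 752, p_8 = 1968, p_9 = 4976, p_{10} = 12848, p_{11} = 32752.

32752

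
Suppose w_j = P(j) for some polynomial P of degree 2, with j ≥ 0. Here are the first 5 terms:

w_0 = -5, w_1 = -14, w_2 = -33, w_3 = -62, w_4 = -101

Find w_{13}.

-902

1st diffs: -9, -19, -29, -39.
2nd diffs: -10, -10, -10 (constant).
So w_j = -5j^2 - 4j - 5.
Evaluating at j = 13 gives w_{13} = -902.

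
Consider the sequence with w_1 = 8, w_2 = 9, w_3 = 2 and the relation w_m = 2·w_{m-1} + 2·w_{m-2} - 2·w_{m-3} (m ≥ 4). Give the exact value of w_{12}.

Step forward from the initial values:
w_4 = 6;  w_5 = -2;  w_6 = 4;  w_7 = -8;  w_8 = -4;  w_9 = -32;  w_{10} = -56;  w_{11} = -168;  w_{12} = -384.

-384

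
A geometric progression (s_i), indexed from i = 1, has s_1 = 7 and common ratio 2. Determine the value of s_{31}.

s_i = 7·2^(i-1).
s_{31} = 7·2^30 = 7516192768.

7516192768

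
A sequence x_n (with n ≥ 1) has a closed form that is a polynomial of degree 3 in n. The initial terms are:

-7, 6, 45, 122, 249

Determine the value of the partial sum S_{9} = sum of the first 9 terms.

4101

1st diffs: 13, 39, 77, 127.
2nd diffs: 26, 38, 50.
3rd diffs: 12, 12 (constant).
Newton forward-difference form: x_n = -7 + 13·C(n-1,1) + 26·C(n-1,2) + 12·C(n-1,3).
Continuing: 438, 701, 1050, 1497.
Summing n = 1..9 (9 terms) gives 4101.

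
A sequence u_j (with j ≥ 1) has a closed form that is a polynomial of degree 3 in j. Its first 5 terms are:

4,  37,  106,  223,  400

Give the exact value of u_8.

1st diffs: 33, 69, 117, 177.
2nd diffs: 36, 48, 60.
3rd diffs: 12, 12 (constant).
Newton forward-difference form: u_j = 4 + 33·C(j-1,1) + 36·C(j-1,2) + 12·C(j-1,3).
At j = 8: j-1 = 7, so u_8 = 4 + 231 + 756 + 420 = 1411.

1411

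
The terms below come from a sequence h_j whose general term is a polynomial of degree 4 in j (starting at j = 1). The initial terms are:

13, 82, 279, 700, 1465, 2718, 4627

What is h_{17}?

113917

1st diffs: 69, 197, 421, 765, 1253, 1909.
2nd diffs: 128, 224, 344, 488, 656.
3rd diffs: 96, 120, 144, 168.
4th diffs: 24, 24, 24 (constant).
So h_j = j^4 + 6j^3 + 3j^2 + 3j.
Evaluating at j = 17 gives h_{17} = 113917.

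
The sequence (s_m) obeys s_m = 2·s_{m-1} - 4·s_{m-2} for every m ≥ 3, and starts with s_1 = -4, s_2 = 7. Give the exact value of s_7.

Compute successive terms:
s_3 = 30; s_4 = 32; s_5 = -56; s_6 = -240; s_7 = -256.

-256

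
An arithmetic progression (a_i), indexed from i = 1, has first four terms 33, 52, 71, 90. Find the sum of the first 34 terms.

Common difference d = 19.
a_i = 33 + (i - 1)·19.
a_{34} = 660; S = 34·(33 + 660)/2 = 11781.

11781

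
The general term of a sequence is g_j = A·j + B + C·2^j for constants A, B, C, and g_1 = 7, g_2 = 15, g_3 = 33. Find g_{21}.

Plug in j = 1, 2, 3: A + B + 2C = 7; 2A + B + 4C = 15; 3A + B + 8C = 33.
Subtracting the first from the second: A + 2C = 8.
Subtracting the second from the third: A + 4C = 18.
Solving: C = 5, A = -2, then B = -1.
Therefore g_{21} = -42 + (-1) + 5·2097152 = 10485717.

10485717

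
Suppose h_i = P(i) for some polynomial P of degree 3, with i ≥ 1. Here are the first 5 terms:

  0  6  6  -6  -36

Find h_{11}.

-930

1st diffs: 6, 0, -12, -30.
2nd diffs: -6, -12, -18.
3rd diffs: -6, -6 (constant).
So h_i = -i^3 + 3i^2 + 4i - 6.
Evaluating at i = 11 gives h_{11} = -930.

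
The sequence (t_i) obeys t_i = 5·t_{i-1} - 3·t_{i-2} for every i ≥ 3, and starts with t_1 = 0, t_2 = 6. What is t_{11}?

3619650

Iterate the recurrence:
t_3 = 30  t_4 = 132  t_5 = 570  t_6 = 2454  t_7 = 10560  t_8 = 45438  t_9 = 195510  t_{10} = 841236  t_{11} = 3619650.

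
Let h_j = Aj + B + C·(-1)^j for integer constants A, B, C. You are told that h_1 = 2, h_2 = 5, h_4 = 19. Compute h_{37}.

254

Plug in j = 1, 2, 4: A + B - C = 2; 2A + B + C = 5; 4A + B + C = 19.
Subtracting the first from the second: A + 2C = 3.
Subtracting the second from the third: 2A = 14.
Solving: C = -2, A = 7, then B = -7.
Hence h_{37} = 7·37 + (-7) + (-2)·(-1) = 254.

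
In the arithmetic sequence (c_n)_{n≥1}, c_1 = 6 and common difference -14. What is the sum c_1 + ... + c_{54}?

c_n = 6 + (n - 1)·(-14).
c_{54} = -736; S = 54·(6 + (-736))/2 = -19710.

-19710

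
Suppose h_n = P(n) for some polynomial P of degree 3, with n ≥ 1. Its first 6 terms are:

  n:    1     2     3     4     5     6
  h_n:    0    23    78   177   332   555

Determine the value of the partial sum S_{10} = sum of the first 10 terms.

1st diffs: 23, 55, 99, 155, 223.
2nd diffs: 32, 44, 56, 68.
3rd diffs: 12, 12, 12 (constant).
Newton forward-difference form: h_n = 23·C(n-1,1) + 32·C(n-1,2) + 12·C(n-1,3).
Continuing: 858, 1253, 1752, 2367.
Summing n = 1..10 (10 terms) gives 7395.

7395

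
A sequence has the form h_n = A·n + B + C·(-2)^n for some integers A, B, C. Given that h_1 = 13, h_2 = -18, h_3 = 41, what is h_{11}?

10233

Plug in n = 1, 2, 3: A + B - 2C = 13; 2A + B + 4C = -18; 3A + B - 8C = 41.
Subtracting the first from the second: A + 6C = -31.
Subtracting the second from the third: A - 12C = 59.
Solving: C = -5, A = -1, then B = 4.
So h_n = -1·n + 4 + (-5)·(-2)^n; at n=11 this is 10233.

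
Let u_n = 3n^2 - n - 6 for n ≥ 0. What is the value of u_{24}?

u_{24} = 3·24^2 - 1·24 - 6 = 1698.

1698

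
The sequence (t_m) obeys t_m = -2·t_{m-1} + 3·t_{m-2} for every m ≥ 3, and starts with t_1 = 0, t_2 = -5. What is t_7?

910

Iterate the recurrence:
t_3 = 10, t_4 = -35, t_5 = 100, t_6 = -305, t_7 = 910.
(Characteristic roots are 1 and -3.)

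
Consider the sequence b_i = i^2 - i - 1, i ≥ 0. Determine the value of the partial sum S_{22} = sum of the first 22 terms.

3058

Over i = 0..21: Σi = 231, Σi² = 3311.
Total = (1)·3311 + (-1)·231 + (-1)·22 = 3058.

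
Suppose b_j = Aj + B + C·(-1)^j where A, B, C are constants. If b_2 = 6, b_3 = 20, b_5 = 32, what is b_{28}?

Write the equations: 2A + B + C = 6; 3A + B - C = 20; 5A + B - C = 32.
Subtracting the first from the second: A - 2C = 14.
Subtracting the second from the third: 2A = 12.
Solving: C = -4, A = 6, then B = -2.
Therefore b_{28} = 168 + (-2) + (-4)·1 = 162.

162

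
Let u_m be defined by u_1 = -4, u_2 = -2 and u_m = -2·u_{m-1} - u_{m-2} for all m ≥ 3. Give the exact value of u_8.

u_3 = 8  u_4 = -14  u_5 = 20  u_6 = -26  u_7 = 32  u_8 = -38.
(Characteristic roots are -1 and -1.)

-38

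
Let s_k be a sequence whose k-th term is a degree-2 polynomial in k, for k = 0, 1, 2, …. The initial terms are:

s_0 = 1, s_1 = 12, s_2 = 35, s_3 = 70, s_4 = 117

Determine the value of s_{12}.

925

1st diffs: 11, 23, 35, 47.
2nd diffs: 12, 12, 12 (constant).
Newton forward-difference form: s_k = 1 + 11·C(k,1) + 12·C(k,2).
At k = 12: k = 12, so s_{12} = 1 + 132 + 792 = 925.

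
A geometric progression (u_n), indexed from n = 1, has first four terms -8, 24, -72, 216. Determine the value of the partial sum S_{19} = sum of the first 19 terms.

Common ratio r = -3.
u_n = (-8)·(-3)^(n-1).
S = (-8)·((-3)^19 - 1)/(-3 - 1) = (-8)·(-1162261467 - 1)/(-4) = -2324522936.

-2324522936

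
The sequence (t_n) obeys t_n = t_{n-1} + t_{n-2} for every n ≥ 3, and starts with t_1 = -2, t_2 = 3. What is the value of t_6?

Applying the relation repeatedly:
t_3 = 1  t_4 = 4  t_5 = 5  t_6 = 9.

9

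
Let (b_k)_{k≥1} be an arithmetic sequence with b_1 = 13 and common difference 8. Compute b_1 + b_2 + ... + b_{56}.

b_k = 13 + (k - 1)·8.
b_{56} = 453; S = 56·(13 + 453)/2 = 13048.

13048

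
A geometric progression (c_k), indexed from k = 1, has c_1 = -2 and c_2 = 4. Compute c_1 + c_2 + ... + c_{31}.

Common ratio r = -2.
c_k = (-2)·(-2)^(k-1).
S = (-2)·((-2)^31 - 1)/(-2 - 1) = (-2)·(-2147483648 - 1)/(-3) = -1431655766.

-1431655766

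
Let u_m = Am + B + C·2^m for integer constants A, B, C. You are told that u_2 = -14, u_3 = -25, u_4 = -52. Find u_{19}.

-2097065

The three given values yield: 2A + B + 4C = -14; 3A + B + 8C = -25; 4A + B + 16C = -52.
Subtracting the first from the second: A + 4C = -11.
Subtracting the second from the third: A + 8C = -27.
Solving: C = -4, A = 5, then B = -8.
So u_m = 5·m + (-8) + (-4)·2^m; at m=19 this is -2097065.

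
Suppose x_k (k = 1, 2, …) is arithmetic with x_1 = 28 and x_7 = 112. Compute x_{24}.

Common difference d = (112 - 28) / (7 - 1) = 14.
x_k = 28 + (k - 1)·14.
x_{24} = 28 + 23·14 = 350.

350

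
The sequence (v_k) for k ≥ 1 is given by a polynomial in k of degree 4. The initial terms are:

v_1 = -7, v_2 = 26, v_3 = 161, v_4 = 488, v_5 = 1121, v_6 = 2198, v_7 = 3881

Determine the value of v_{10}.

14546

1st diffs: 33, 135, 327, 633, 1077, 1683.
2nd diffs: 102, 192, 306, 444, 606.
3rd diffs: 90, 114, 138, 162.
4th diffs: 24, 24, 24 (constant).
Newton forward-difference form: v_k = -7 + 33·C(k-1,1) + 102·C(k-1,2) + 90·C(k-1,3) + 24·C(k-1,4).
At k = 10: k-1 = 9, so v_{10} = -7 + 297 + 3672 + 7560 + 3024 = 14546.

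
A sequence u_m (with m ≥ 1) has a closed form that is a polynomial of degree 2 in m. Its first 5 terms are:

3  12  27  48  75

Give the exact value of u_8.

1st diffs: 9, 15, 21, 27.
2nd diffs: 6, 6, 6 (constant).
So u_m = 3m^2.
Evaluating at m = 8 gives u_8 = 192.

192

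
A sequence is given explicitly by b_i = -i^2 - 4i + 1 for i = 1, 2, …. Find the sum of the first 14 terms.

-1421

Over i = 1..14: Σi = 105, Σi² = 1015.
Total = (-1)·1015 + (-4)·105 + (1)·14 = -1421.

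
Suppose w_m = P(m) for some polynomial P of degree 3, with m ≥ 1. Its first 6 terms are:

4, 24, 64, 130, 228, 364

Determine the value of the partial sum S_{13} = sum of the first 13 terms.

11622

1st diffs: 20, 40, 66, 98, 136.
2nd diffs: 20, 26, 32, 38.
3rd diffs: 6, 6, 6 (constant).
Newton forward-difference form: w_m = 4 + 20·C(m-1,1) + 20·C(m-1,2) + 6·C(m-1,3).
Continuing: …, 544, 774, 1060, 1408, …, w_{13} = 2884.
Summing m = 1..13 (13 terms) gives 11622.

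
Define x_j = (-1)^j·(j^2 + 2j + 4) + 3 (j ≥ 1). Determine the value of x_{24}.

631

(-1)^24 = 1; j^2 + 2j + 4 at j=24 is 628; so x_{24} = 631.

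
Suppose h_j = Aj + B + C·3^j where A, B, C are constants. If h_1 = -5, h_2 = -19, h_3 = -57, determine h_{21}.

Write the equations: A + B + 3C = -5; 2A + B + 9C = -19; 3A + B + 27C = -57.
Subtracting the first from the second: A + 6C = -14.
Subtracting the second from the third: A + 18C = -38.
Solving: C = -2, A = -2, then B = 3.
Hence h_{21} = -2·21 + 3 + (-2)·10460353203 = -20920706445.

-20920706445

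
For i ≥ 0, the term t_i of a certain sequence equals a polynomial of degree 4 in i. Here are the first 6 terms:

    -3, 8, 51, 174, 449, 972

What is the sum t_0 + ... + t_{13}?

1st diffs: 11, 43, 123, 275, 523.
2nd diffs: 32, 80, 152, 248.
3rd diffs: 48, 72, 96.
4th diffs: 24, 24 (constant).
So t_i = i^4 + 2i^3 + 3i^2 + 5i - 3.
Continuing: …, 1863, 3266, 5349, 8304, …, t_{13} = 33524.
Summing i = 0..13 (14 terms) gives 108703.

108703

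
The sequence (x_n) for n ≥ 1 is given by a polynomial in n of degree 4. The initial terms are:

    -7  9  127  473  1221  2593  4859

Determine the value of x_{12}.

1st diffs: 16, 118, 346, 748, 1372, 2266.
2nd diffs: 102, 228, 402, 624, 894.
3rd diffs: 126, 174, 222, 270.
4th diffs: 48, 48, 48 (constant).
Newton forward-difference form: x_n = -7 + 16·C(n-1,1) + 102·C(n-1,2) + 126·C(n-1,3) + 48·C(n-1,4).
At n = 12: n-1 = 11, so x_{12} = -7 + 176 + 5610 + 20790 + 15840 = 42409.

42409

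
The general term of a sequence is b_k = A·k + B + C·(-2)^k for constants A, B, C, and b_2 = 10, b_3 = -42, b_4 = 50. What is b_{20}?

Plug in k = 2, 3, 4: 2A + B + 4C = 10; 3A + B - 8C = -42; 4A + B + 16C = 50.
Subtracting the first from the second: A - 12C = -52.
Subtracting the second from the third: A + 24C = 92.
Solving: C = 4, A = -4, then B = 2.
Hence b_{20} = -4·20 + 2 + 4·1048576 = 4194226.

4194226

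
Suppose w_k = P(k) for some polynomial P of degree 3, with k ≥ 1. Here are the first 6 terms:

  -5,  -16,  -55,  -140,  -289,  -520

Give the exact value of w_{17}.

1st diffs: -11, -39, -85, -149, -231.
2nd diffs: -28, -46, -64, -82.
3rd diffs: -18, -18, -18 (constant).
So w_k = -3k^3 + 4k^2 - 2k - 4.
Evaluating at k = 17 gives w_{17} = -13621.

-13621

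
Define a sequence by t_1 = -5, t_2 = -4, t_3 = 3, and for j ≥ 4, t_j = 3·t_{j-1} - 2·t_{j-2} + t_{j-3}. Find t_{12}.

Compute successive terms:
t_4 = 12, t_5 = 26, t_6 = 57, t_7 = 131, t_8 = 305, t_9 = 710, t_{10} = 1651, t_{11} = 3838, t_{12} = 8922.

8922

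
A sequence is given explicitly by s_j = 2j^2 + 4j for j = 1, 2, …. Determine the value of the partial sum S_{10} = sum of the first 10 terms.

Over j = 1..10: Σj = 55, Σj² = 385.
Total = (2)·385 + (4)·55 = 990.

990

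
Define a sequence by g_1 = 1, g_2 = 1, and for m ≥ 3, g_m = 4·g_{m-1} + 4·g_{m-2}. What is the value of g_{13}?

51900416

Applying the relation repeatedly:
g_3 = 8; g_4 = 36; g_5 = 176; …; g_{10} = 461056; g_{11} = 2226176; g_{12} = 10748928; g_{13} = 51900416.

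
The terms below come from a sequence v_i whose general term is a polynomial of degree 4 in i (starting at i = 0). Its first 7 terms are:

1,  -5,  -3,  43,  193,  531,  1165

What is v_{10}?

1st diffs: -6, 2, 46, 150, 338, 634.
2nd diffs: 8, 44, 104, 188, 296.
3rd diffs: 36, 60, 84, 108.
4th diffs: 24, 24, 24 (constant).
Newton forward-difference form: v_i = 1 + (-6)·C(i,1) + 8·C(i,2) + 36·C(i,3) + 24·C(i,4).
At i = 10: i = 10, so v_{10} = 1 - 60 + 360 + 4320 + 5040 = 9661.

9661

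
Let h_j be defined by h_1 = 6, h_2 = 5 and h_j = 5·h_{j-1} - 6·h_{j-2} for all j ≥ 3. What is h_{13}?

-3666839

Compute successive terms:
h_3 = -11;  h_4 = -85;  h_5 = -359;  …;  h_{10} = -131125;  h_{11} = -400031;  h_{12} = -1213405;  h_{13} = -3666839.
(Characteristic roots are 3 and 2.)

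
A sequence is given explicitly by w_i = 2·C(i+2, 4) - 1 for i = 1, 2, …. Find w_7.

251

C(9, 4) = 126, so w_7 = 251.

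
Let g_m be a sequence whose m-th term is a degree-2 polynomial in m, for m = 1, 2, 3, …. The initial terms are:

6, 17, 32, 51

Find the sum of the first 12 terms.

1678

1st diffs: 11, 15, 19.
2nd diffs: 4, 4 (constant).
Newton forward-difference form: g_m = 6 + 11·C(m-1,1) + 4·C(m-1,2).
Continuing: …, 74, 101, 132, 167, …, g_{12} = 347.
Summing m = 1..12 (12 terms) gives 1678.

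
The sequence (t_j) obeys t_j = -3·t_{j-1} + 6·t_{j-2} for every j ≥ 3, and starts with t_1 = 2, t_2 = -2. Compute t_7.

t_3 = 18;  t_4 = -66;  t_5 = 306;  t_6 = -1314;  t_7 = 5778.

5778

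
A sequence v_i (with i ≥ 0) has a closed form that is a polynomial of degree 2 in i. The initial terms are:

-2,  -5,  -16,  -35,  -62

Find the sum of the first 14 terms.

1st diffs: -3, -11, -19, -27.
2nd diffs: -8, -8, -8 (constant).
Newton forward-difference form: v_i = -2 + (-3)·C(i,1) + (-8)·C(i,2).
Continuing: …, -97, -140, -191, -250, …, v_{13} = -665.
Summing i = 0..13 (14 terms) gives -3213.

-3213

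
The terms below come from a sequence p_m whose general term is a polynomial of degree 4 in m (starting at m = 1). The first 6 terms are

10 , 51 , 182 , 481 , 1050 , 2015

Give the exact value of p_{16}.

1st diffs: 41, 131, 299, 569, 965.
2nd diffs: 90, 168, 270, 396.
3rd diffs: 78, 102, 126.
4th diffs: 24, 24 (constant).
Newton forward-difference form: p_m = 10 + 41·C(m-1,1) + 90·C(m-1,2) + 78·C(m-1,3) + 24·C(m-1,4).
At m = 16: m-1 = 15, so p_{16} = 10 + 615 + 9450 + 35490 + 32760 = 78325.

78325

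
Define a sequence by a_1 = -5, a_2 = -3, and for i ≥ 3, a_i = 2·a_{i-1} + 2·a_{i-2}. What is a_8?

-2184

Compute successive terms:
a_3 = -16;  a_4 = -38;  a_5 = -108;  a_6 = -292;  a_7 = -800;  a_8 = -2184.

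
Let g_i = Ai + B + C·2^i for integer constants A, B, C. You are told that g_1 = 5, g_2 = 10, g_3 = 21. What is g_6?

Plug in i = 1, 2, 3: A + B + 2C = 5; 2A + B + 4C = 10; 3A + B + 8C = 21.
Subtracting the first from the second: A + 2C = 5.
Subtracting the second from the third: A + 4C = 11.
Solving: C = 3, A = -1, then B = 0.
Hence g_6 = -1·6 + 0 + 3·64 = 186.

186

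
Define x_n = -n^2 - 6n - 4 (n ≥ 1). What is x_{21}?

x_{21} = -1·21^2 - 6·21 - 4 = -571.

-571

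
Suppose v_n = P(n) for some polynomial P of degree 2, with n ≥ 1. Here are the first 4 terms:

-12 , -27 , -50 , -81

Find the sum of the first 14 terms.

1st diffs: -15, -23, -31.
2nd diffs: -8, -8 (constant).
Newton forward-difference form: v_n = -12 + (-15)·C(n-1,1) + (-8)·C(n-1,2).
Continuing: …, -120, -167, -222, -285, …, v_{14} = -831.
Summing n = 1..14 (14 terms) gives -4445.

-4445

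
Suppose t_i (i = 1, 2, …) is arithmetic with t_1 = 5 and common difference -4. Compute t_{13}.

t_i = 5 + (i - 1)·(-4).
t_{13} = 5 + 12·(-4) = -43.

-43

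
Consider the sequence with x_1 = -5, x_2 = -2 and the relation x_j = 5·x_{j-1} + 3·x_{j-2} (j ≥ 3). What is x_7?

Applying the relation repeatedly:
x_3 = -25  x_4 = -131  x_5 = -730  x_6 = -4043  x_7 = -22405.

-22405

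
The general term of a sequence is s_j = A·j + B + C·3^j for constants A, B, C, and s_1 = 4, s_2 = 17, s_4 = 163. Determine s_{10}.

118105

Plug in j = 1, 2, 4: A + B + 3C = 4; 2A + B + 9C = 17; 4A + B + 81C = 163.
Subtracting the first from the second: A + 6C = 13.
Subtracting the second from the third: 2A + 72C = 146.
Solving: C = 2, A = 1, then B = -3.
Hence s_{10} = 1·10 + (-3) + 2·59049 = 118105.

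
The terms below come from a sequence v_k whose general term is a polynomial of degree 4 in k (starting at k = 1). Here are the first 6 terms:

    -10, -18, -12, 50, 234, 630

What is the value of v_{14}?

1st diffs: -8, 6, 62, 184, 396.
2nd diffs: 14, 56, 122, 212.
3rd diffs: 42, 66, 90.
4th diffs: 24, 24 (constant).
Newton forward-difference form: v_k = -10 + (-8)·C(k-1,1) + 14·C(k-1,2) + 42·C(k-1,3) + 24·C(k-1,4).
At k = 14: k-1 = 13, so v_{14} = -10 - 104 + 1092 + 12012 + 17160 = 30150.

30150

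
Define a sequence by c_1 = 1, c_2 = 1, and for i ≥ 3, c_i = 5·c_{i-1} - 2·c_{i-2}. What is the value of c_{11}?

Iterate the recurrence:
c_3 = 3, c_4 = 13, c_5 = 59, c_6 = 269, c_7 = 1227, c_8 = 5597, c_9 = 25531, c_{10} = 116461, c_{11} = 531243.

531243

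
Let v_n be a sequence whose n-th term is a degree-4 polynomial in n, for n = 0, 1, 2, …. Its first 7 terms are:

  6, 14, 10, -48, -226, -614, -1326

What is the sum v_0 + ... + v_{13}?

1st diffs: 8, -4, -58, -178, -388, -712.
2nd diffs: -12, -54, -120, -210, -324.
3rd diffs: -42, -66, -90, -114.
4th diffs: -24, -24, -24 (constant).
Newton forward-difference form: v_n = 6 + 8·C(n,1) + (-12)·C(n,2) + (-42)·C(n,3) + (-24)·C(n,4).
Continuing: …, -2500, -4298, -6906, -10534, …, v_{13} = -29998.
Summing n = 0..13 (14 terms) gives -93646.

-93646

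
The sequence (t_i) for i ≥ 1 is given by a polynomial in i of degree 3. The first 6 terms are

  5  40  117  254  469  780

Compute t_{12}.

5670

1st diffs: 35, 77, 137, 215, 311.
2nd diffs: 42, 60, 78, 96.
3rd diffs: 18, 18, 18 (constant).
Newton forward-difference form: t_i = 5 + 35·C(i-1,1) + 42·C(i-1,2) + 18·C(i-1,3).
At i = 12: i-1 = 11, so t_{12} = 5 + 385 + 2310 + 2970 = 5670.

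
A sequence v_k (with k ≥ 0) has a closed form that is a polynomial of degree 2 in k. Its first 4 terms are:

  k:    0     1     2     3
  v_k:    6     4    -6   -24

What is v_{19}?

-1400

1st diffs: -2, -10, -18.
2nd diffs: -8, -8 (constant).
So v_k = -4k^2 + 2k + 6.
Evaluating at k = 19 gives v_{19} = -1400.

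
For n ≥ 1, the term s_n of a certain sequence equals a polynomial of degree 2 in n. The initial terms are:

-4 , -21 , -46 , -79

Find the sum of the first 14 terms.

1st diffs: -17, -25, -33.
2nd diffs: -8, -8 (constant).
Newton forward-difference form: s_n = -4 + (-17)·C(n-1,1) + (-8)·C(n-1,2).
Continuing: …, -120, -169, -226, -291, …, s_{14} = -849.
Summing n = 1..14 (14 terms) gives -4515.

-4515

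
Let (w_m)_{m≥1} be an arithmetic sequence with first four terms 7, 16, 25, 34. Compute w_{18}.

160

Common difference d = 9.
w_m = 7 + (m - 1)·9.
w_{18} = 7 + 17·9 = 160.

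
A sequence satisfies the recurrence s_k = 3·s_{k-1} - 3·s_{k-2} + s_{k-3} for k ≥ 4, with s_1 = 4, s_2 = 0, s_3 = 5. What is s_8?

Compute successive terms:
s_4 = 19, s_5 = 42, s_6 = 74, s_7 = 115, s_8 = 165.

165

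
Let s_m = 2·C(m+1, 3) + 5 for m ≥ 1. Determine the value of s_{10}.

335

C(11, 3) = 165, so s_{10} = 335.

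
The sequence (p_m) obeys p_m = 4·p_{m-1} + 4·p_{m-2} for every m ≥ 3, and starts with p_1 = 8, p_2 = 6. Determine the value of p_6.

Compute successive terms:
p_3 = 56;  p_4 = 248;  p_5 = 1216;  p_6 = 5856.

5856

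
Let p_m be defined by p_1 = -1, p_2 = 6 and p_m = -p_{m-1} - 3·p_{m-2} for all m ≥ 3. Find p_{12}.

1425

Applying the relation repeatedly:
p_3 = -3; p_4 = -15; p_5 = 24; p_6 = 21; p_7 = -93; p_8 = 30; p_9 = 249; p_{10} = -339; p_{11} = -408; p_{12} = 1425.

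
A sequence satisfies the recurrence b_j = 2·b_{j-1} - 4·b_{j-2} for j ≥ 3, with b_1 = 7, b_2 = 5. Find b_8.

Compute successive terms:
b_3 = -18, b_4 = -56, b_5 = -40, b_6 = 144, b_7 = 448, b_8 = 320.

320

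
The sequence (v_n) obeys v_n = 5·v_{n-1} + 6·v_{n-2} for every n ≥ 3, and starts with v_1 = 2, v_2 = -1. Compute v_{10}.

1439669

Iterate the recurrence:
v_3 = 7, v_4 = 29, v_5 = 187, v_6 = 1109, v_7 = 6667, v_8 = 39989, v_9 = 239947, v_{10} = 1439669.
(Characteristic roots are 6 and -1.)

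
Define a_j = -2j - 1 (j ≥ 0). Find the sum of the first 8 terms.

-64

Over j = 0..7: Σj = 28.
Total = (-2)·28 + (-1)·8 = -64.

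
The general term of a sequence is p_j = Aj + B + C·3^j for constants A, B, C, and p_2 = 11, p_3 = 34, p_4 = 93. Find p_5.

Plug in j = 2, 3, 4: 2A + B + 9C = 11; 3A + B + 27C = 34; 4A + B + 81C = 93.
Subtracting the first from the second: A + 18C = 23.
Subtracting the second from the third: A + 54C = 59.
Solving: C = 1, A = 5, then B = -8.
Hence p_5 = 5·5 + (-8) + 1·243 = 260.

260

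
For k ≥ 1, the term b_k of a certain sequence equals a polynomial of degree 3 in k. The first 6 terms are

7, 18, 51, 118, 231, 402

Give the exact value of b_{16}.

1st diffs: 11, 33, 67, 113, 171.
2nd diffs: 22, 34, 46, 58.
3rd diffs: 12, 12, 12 (constant).
So b_k = 2k^3 - k^2 + 6.
Evaluating at k = 16 gives b_{16} = 7942.

7942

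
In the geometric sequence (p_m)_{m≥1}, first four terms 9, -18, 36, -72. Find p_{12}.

Common ratio r = -2.
p_m = 9·(-2)^(m-1).
p_{12} = 9·(-2)^11 = -18432.

-18432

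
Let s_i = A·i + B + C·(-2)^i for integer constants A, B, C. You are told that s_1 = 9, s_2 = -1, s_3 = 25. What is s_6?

-113

Plug in i = 1, 2, 3: A + B - 2C = 9; 2A + B + 4C = -1; 3A + B - 8C = 25.
Subtracting the first from the second: A + 6C = -10.
Subtracting the second from the third: A - 12C = 26.
Solving: C = -2, A = 2, then B = 3.
Therefore s_6 = 12 + 3 + (-2)·64 = -113.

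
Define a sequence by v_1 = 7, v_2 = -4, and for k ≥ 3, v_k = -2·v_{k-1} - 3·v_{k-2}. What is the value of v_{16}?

12962

Applying the relation repeatedly:
v_3 = -13  v_4 = 38  v_5 = -37  …  v_{13} = 3683  v_{14} = -9136  v_{15} = 7223  v_{16} = 12962.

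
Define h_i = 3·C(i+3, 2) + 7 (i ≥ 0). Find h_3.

52

C(6, 2) = 15, so h_3 = 52.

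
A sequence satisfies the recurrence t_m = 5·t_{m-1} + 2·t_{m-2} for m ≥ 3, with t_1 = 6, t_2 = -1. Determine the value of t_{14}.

Iterate the recurrence:
t_3 = 7;  t_4 = 33;  t_5 = 179;  …;  t_{11} = 4300667;  t_{12} = 23104393;  t_{13} = 124123299;  t_{14} = 666825281.

666825281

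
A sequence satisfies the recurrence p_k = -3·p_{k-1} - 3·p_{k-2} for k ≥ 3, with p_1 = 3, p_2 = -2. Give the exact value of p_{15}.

-2187

Applying the relation repeatedly:
p_3 = -3;  p_4 = 15;  p_5 = -36;  …;  p_{12} = -1701;  p_{13} = 2187;  p_{14} = -1458;  p_{15} = -2187.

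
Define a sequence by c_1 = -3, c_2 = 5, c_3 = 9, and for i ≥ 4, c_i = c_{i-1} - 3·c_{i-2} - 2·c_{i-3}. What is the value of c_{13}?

c_4 = 0; c_5 = -37; c_6 = -55; c_7 = 56; c_8 = 295; c_9 = 237; c_{10} = -760; c_{11} = -2061; c_{12} = -255; c_{13} = 7448.

7448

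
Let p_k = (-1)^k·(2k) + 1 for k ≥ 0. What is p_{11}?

-21

(-1)^11 = -1; 2k at k=11 is 22; so p_{11} = -21.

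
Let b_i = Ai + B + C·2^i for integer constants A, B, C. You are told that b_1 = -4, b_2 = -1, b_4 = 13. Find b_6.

The three given values yield: A + B + 2C = -4; 2A + B + 4C = -1; 4A + B + 16C = 13.
Subtracting the first from the second: A + 2C = 3.
Subtracting the second from the third: 2A + 12C = 14.
Solving: C = 1, A = 1, then B = -7.
So b_i = 1·i + (-7) + 1·2^i; at i=6 this is 63.

63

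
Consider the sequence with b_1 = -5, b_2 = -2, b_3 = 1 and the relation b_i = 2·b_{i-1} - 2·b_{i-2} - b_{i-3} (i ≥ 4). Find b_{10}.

-157

Compute successive terms:
b_4 = 11; b_5 = 22; b_6 = 21; b_7 = -13; b_8 = -90; b_9 = -175; b_{10} = -157.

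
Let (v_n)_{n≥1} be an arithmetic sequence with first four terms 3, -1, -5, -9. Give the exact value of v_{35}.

Common difference d = -4.
v_n = 3 + (n - 1)·(-4).
v_{35} = 3 + 34·(-4) = -133.

-133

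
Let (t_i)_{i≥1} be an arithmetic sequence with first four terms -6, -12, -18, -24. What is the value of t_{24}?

Common difference d = -6.
t_i = -6 + (i - 1)·(-6).
t_{24} = -6 + 23·(-6) = -144.

-144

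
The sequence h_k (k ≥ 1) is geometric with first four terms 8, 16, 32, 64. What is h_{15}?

131072

Common ratio r = 2.
h_k = 8·2^(k-1).
h_{15} = 8·2^14 = 131072.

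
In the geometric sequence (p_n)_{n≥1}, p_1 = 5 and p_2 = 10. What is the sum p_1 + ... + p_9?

Common ratio r = 2.
p_n = 5·2^(n-1).
S = 5·(2^9 - 1)/(2 - 1) = 5·(512 - 1)/(1) = 2555.

2555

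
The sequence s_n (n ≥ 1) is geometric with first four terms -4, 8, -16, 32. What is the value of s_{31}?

Common ratio r = -2.
s_n = (-4)·(-2)^(n-1).
s_{31} = (-4)·(-2)^30 = -4294967296.

-4294967296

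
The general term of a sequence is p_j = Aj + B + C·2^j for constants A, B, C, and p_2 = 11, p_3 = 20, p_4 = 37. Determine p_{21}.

Plug in j = 2, 3, 4: 2A + B + 4C = 11; 3A + B + 8C = 20; 4A + B + 16C = 37.
Subtracting the first from the second: A + 4C = 9.
Subtracting the second from the third: A + 8C = 17.
Solving: C = 2, A = 1, then B = 1.
Hence p_{21} = 1·21 + 1 + 2·2097152 = 4194326.

4194326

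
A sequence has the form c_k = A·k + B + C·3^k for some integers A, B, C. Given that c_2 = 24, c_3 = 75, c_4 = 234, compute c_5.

Plug in k = 2, 3, 4: 2A + B + 9C = 24; 3A + B + 27C = 75; 4A + B + 81C = 234.
Subtracting the first from the second: A + 18C = 51.
Subtracting the second from the third: A + 54C = 159.
Solving: C = 3, A = -3, then B = 3.
Therefore c_5 = -15 + 3 + 3·243 = 717.

717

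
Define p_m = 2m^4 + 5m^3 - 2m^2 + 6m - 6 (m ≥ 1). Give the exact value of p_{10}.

p_{10} = 2·10^4 + 5·10^3 - 2·10^2 + 6·10 - 6 = 24854.

24854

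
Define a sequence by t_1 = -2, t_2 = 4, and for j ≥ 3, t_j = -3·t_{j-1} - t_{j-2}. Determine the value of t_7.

t_3 = -10  t_4 = 26  t_5 = -68  t_6 = 178  t_7 = -466.

-466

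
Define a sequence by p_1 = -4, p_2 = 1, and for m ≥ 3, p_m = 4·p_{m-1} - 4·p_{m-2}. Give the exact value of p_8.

3520

Compute successive terms:
p_3 = 20  p_4 = 76  p_5 = 224  p_6 = 592  p_7 = 1472  p_8 = 3520.
(Characteristic roots are 2 and 2.)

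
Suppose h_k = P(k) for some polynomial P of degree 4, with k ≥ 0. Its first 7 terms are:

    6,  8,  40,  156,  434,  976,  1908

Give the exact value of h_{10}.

12896

1st diffs: 2, 32, 116, 278, 542, 932.
2nd diffs: 30, 84, 162, 264, 390.
3rd diffs: 54, 78, 102, 126.
4th diffs: 24, 24, 24 (constant).
So h_k = k^4 + 3k^3 - k^2 - k + 6.
Evaluating at k = 10 gives h_{10} = 12896.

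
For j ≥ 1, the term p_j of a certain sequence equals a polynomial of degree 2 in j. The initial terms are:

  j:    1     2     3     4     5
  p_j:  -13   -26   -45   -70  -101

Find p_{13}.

1st diffs: -13, -19, -25, -31.
2nd diffs: -6, -6, -6 (constant).
Newton forward-difference form: p_j = -13 + (-13)·C(j-1,1) + (-6)·C(j-1,2).
At j = 13: j-1 = 12, so p_{13} = -13 - 156 - 396 = -565.

-565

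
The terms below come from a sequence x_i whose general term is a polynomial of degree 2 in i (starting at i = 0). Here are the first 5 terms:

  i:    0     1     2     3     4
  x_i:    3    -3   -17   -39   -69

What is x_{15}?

1st diffs: -6, -14, -22, -30.
2nd diffs: -8, -8, -8 (constant).
So x_i = -4i^2 - 2i + 3.
Evaluating at i = 15 gives x_{15} = -927.

-927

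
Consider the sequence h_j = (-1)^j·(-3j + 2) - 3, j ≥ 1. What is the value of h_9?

(-1)^9 = -1; -3j + 2 at j=9 is -25; so h_9 = 22.

22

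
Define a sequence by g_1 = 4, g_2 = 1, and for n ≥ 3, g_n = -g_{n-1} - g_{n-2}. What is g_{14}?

Step forward from the initial values:
g_3 = -5  g_4 = 4  g_5 = 1  …  g_{11} = 1  g_{12} = -5  g_{13} = 4  g_{14} = 1.

1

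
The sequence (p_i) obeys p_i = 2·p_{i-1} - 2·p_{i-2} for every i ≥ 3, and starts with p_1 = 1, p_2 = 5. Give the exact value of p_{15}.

-512

Applying the relation repeatedly:
p_3 = 8, p_4 = 6, p_5 = -4, …, p_{12} = 96, p_{13} = -64, p_{14} = -320, p_{15} = -512.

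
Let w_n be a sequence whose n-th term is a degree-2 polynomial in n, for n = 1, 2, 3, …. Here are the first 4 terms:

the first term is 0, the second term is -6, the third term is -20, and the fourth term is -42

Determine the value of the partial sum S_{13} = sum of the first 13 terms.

-2756

1st diffs: -6, -14, -22.
2nd diffs: -8, -8 (constant).
So w_n = -4n^2 + 6n - 2.
Continuing: …, -72, -110, -156, -210, …, w_{13} = -600.
Summing n = 1..13 (13 terms) gives -2756.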